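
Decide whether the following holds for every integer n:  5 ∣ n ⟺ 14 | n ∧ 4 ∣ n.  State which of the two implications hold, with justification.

Forward direction. This fails: take n = 5. Certainly 5 ∣ 5, but 14 ∤ 5.

Converse. This fails: take n = 28. Both 14 ∣ 28 and 4 ∣ 28, yet 28 is not a multiple of 5 (since 28 = 5·5 + 3), so 5 ∤ 28.

Both directions fail.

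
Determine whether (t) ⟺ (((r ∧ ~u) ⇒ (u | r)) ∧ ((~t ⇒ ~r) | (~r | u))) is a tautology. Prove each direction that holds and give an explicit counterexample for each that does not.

(⇐) This fails. Under t = F, r = F, u = F, the left side is false but the right side is true.

(⇒) Assume the antecedent. If t is true, the consequent reduces to true regardless of the other variables. If t is false, the antecedent cannot hold. Either way the consequent holds.

Only the forward direction holds.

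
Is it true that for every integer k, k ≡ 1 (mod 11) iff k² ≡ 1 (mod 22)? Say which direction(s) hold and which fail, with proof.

(→) This fails: take k = 12. Then 12 ≡ 1 (mod 11), but 12² = 144 ≡ 12 (mod 22), not 1.

(←) This fails: take k = 21. Then 21² = 441 ≡ 1 (mod 22), yet 21 ≡ 10 (mod 11), not 1.

Both directions fail.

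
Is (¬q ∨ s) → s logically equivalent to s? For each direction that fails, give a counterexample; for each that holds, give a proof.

Forward direction. This fails. Under q = T, s = F, the left side is true but the right side is false.

Converse. Assume the antecedent. If q is true, (¬q ∨ s) → s reduces to true regardless of the other variables. If q is false, the antecedent forces (q = F, s = T), and (¬q ∨ s) → s holds there. Either way (¬q ∨ s) → s holds.

Only the converse holds.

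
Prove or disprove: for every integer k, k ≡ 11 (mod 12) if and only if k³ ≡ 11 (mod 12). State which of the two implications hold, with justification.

Both implications hold.

Converse. Suppose k³ ≡ 11 (mod 12). The only residue r in {0, …, 11} with r³ ≡ 11 (mod 12) is r = 11, so k ≡ 11 (mod 12).

Forward direction. Suppose k ≡ 11 (mod 12). Write k = 12j + 11. Then (12j + 11)³ = 1728j³ + 4752j² + 4356j + 1331 = 12(144j³ + 396j² + 363j + 110) + 11, so k³ ≡ 11 (mod 12).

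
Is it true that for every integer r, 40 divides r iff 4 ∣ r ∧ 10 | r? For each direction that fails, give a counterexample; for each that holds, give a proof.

The forward direction holds; the converse fails.

(⇐) This fails: take r = 20. Both 4 ∣ 20 and 10 ∣ 20, yet 20 is not a multiple of 40 (since 20 = 0·40 + 20), so 40 ∤ 20.

(⇒) If 40 ∣ r, write r = 40q. Since 40 = 10·4, r = 4·(10q), so 4 ∣ r; and since 40 = 4·10, r = 10·(4q), so 10 ∣ r.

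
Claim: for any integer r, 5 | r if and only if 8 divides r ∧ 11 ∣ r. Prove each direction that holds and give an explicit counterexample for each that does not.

Forward direction. This fails: take r = 5. Certainly 5 ∣ 5, but 8 ∤ 5.

Converse. This fails: take r = 88. Both 8 ∣ 88 and 11 ∣ 88, yet 88 is not a multiple of 5 (since 88 = 17·5 + 3), so 5 ∤ 88.

(⇒) fails and (⇐) fails.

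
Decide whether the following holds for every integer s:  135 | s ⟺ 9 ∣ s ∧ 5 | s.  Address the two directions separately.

The forward direction holds; the converse fails.

(→) If 135 ∣ s, write s = 135q. Since 135 = 15·9, s = 9·(15q), so 9 ∣ s; and since 135 = 27·5, s = 5·(27q), so 5 ∣ s.

(←) This fails: take s = 45. Both 9 ∣ 45 and 5 ∣ 45, yet 45 is not a multiple of 135 (since 45 = 0·135 + 45), so 135 ∤ 45.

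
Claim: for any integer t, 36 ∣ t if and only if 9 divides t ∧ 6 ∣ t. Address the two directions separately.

Forward direction. If 36 ∣ t, write t = 36q. Since 36 = 4·9, t = 9·(4q), so 9 ∣ t; and since 36 = 6·6, t = 6·(6q), so 6 ∣ t.

Converse. This fails: take t = 18. Both 9 ∣ 18 and 6 ∣ 18, yet 18 is not a multiple of 36 (since 18 = 0·36 + 18), so 36 ∤ 18.

Only the forward implication holds.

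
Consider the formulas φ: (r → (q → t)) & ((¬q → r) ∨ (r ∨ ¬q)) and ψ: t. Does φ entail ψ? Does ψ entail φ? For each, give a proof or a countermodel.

Converse. Assume the antecedent. If t is true, the consequent reduces to true regardless of the other variables. If t is false, the antecedent cannot hold. Either way the consequent holds.

Forward direction. This fails. Under t = F, r = F, q = F, the left side is true but the right side is false.

The forward direction fails; the converse holds.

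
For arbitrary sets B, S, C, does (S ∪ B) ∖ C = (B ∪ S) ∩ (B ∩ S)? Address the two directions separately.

(⊆) fails and (⊇) fails.

Forward inclusion. This inclusion fails. Take B = {1}, S = ∅, C = ∅; then 1 ∈ (S ∪ B) ∖ C but 1 ∉ (B ∪ S) ∩ (B ∩ S).

Reverse inclusion. This inclusion fails. Take B = {1}, S = {1}, C = {1}; then 1 ∈ (B ∪ S) ∩ (B ∩ S) but 1 ∉ (S ∪ B) ∖ C.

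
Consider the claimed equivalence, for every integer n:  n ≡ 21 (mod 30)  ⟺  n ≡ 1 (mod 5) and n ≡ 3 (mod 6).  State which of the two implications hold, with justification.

Forward direction. Suppose n ≡ 21 (mod 30); write n = 30j + 21. Since 5 ∣ 30, reducing mod 5 gives n ≡ 21 ≡ 1 (mod 5); since 6 ∣ 30, reducing mod 6 gives n ≡ 21 ≡ 3 (mod 6).

Converse. If n ≡ 1 (mod 5) and n ≡ 3 (mod 6), then by the Chinese remainder theorem n ≡ 21 (mod 30). This is exactly n ≡ 21 (mod 30).

Both implications hold.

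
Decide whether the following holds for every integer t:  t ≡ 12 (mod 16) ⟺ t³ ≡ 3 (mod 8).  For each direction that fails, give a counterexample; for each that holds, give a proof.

[⇒] This fails: take t = 12. Then 12 ≡ 12 (mod 16), but 12³ = 1728 ≡ 0 (mod 8), not 3.

[⇐] This fails: take t = 3. Then 3³ = 27 ≡ 3 (mod 8), yet 3 ≡ 3 (mod 16), not 12.

Neither direction holds.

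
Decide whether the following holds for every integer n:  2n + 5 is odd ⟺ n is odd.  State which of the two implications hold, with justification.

Only the reverse direction holds.

(⇒) This fails: take n = 0. Then 2n + 5 = 5, which is odd, yet n = 0 is even, not odd.

(⇐) Suppose n is odd. Since 2 is even, 2n is even for every n, so 2n + 5 has the same parity as 5, which is odd. Hence 2n + 5 is odd.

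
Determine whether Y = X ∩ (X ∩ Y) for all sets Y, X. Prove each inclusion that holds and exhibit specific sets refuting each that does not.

(⊆) fails; (⊇) holds.

Forward inclusion. This inclusion fails. Take Y = {1}, X = ∅; then 1 ∈ Y but 1 ∉ X ∩ (X ∩ Y).

Reverse inclusion. Let x ∈ X ∩ (X ∩ Y). Then x ∈ Y ∩ X, from which x ∈ Y.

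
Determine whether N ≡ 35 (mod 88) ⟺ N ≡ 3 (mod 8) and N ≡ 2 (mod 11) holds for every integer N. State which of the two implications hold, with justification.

(⟹) Suppose N ≡ 35 (mod 88); write N = 88j + 35. Since 8 ∣ 88, reducing mod 8 gives N ≡ 35 ≡ 3 (mod 8); since 11 ∣ 88, reducing mod 11 gives N ≡ 35 ≡ 2 (mod 11).

(⟸) Conversely, if N ≡ 3 (mod 8) and N ≡ 2 (mod 11), then by the Chinese remainder theorem N ≡ 35 (mod 88). This is exactly N ≡ 35 (mod 88).

Both implications hold.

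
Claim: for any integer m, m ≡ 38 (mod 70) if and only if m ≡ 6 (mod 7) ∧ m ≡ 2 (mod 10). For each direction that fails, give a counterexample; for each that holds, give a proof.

Both directions fail.

(⇒) This fails: m = 38 gives 38 ≡ 38 (mod 70) but 38 ≡ 3 (mod 7), so the conjunction on the right does not hold.

(⇐) This fails: m = 62 satisfies both congruences on the right (62 ≡ 6 mod 7 and 62 ≡ 2 mod 10) yet 62 ≡ 62 (mod 70), not 38.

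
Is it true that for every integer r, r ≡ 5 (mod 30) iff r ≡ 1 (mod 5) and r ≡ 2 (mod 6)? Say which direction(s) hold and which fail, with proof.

(→) This fails: r = 5 gives 5 ≡ 5 (mod 30) but 5 ≡ 0 (mod 5), so the conjunction on the right does not hold.

(←) This fails: r = 26 satisfies both congruences on the right (26 ≡ 1 mod 5 and 26 ≡ 2 mod 6) yet 26 ≡ 26 (mod 30), not 5.

Neither direction holds.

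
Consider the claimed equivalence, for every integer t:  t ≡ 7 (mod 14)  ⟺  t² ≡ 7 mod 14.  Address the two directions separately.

The biconditional holds.

Forward direction. Suppose t ≡ 7 (mod 14). Write t = 14j + 7. Then (14j + 7)² = 196j² + 196j + 49 = 14(14j² + 14j + 3) + 7, so t² ≡ 7 (mod 14).

Converse. Suppose t² ≡ 7 (mod 14). The only residue r in {0, …, 13} with r² ≡ 7 (mod 14) is r = 7, so t ≡ 7 (mod 14).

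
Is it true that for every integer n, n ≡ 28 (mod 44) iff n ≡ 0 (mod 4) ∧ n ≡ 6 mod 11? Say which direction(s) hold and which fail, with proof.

Both directions hold; the statement is true.

[⇒] Suppose n ≡ 28 (mod 44); write n = 44j + 28. Since 4 ∣ 44, reducing mod 4 gives n ≡ 28 ≡ 0 (mod 4); since 11 ∣ 44, reducing mod 11 gives n ≡ 28 ≡ 6 (mod 11).

[⇐] Conversely, if n ≡ 0 (mod 4) and n ≡ 6 (mod 11), then by the Chinese remainder theorem n ≡ 28 (mod 44). This is exactly n ≡ 28 (mod 44).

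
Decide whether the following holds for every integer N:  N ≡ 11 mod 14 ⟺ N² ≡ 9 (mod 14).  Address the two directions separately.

Not equivalent: only (⇒) holds.

(⇒) Suppose N ≡ 11 mod 14. Write N = 14j + 11. Then (14j + 11)² = 196j² + 308j + 121 = 14(14j² + 22j + 8) + 9, so N² ≡ 9 (mod 14).

(⇐) This fails: take N = 3. Then 3² = 9 ≡ 9 (mod 14), yet 3 ≡ 3 (mod 14), not 11.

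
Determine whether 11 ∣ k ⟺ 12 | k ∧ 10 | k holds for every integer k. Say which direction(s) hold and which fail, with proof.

Neither direction holds.

(⇒) This fails: take k = 11. Certainly 11 ∣ 11, but 12 ∤ 11.

(⇐) This fails: take k = 60. Both 12 ∣ 60 and 10 ∣ 60, yet 60 is not a multiple of 11 (since 60 = 5·11 + 5), so 11 ∤ 60.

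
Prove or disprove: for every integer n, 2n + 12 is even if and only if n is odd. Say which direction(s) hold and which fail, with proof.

Not equivalent: only (⇐) holds.

(→) This fails: take n = 6. Then 2n + 12 = 24, which is even, yet n = 6 is even, not odd.

(←) Suppose n is odd. Since 2 is even, 2n is even for every n, so 2n + 12 has the same parity as 12, which is even. Hence 2n + 12 is even.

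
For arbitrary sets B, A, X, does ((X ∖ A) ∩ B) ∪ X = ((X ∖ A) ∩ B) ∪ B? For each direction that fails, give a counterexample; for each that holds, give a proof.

Forward inclusion. This inclusion fails. Take B = ∅, A = ∅, X = {1}; then 1 ∈ ((X ∖ A) ∩ B) ∪ X but 1 ∉ ((X ∖ A) ∩ B) ∪ B.

Reverse inclusion. This inclusion fails. Take B = {1}, A = ∅, X = ∅; then 1 ∈ ((X ∖ A) ∩ B) ∪ B but 1 ∉ ((X ∖ A) ∩ B) ∪ X.

Neither inclusion holds.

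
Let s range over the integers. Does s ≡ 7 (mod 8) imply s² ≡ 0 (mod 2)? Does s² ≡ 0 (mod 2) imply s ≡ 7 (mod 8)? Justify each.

(⇒) fails and (⇐) fails.

(⟹) This fails: take s = 7. Then 7 ≡ 7 (mod 8), but 7² = 49 ≡ 1 (mod 2), not 0.

(⟸) This fails: take s = 0. Then 0² = 0 ≡ 0 (mod 2), yet 0 ≡ 0 (mod 8), not 7.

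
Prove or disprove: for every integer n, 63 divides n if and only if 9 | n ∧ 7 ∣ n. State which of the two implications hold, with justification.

Both directions hold.

Forward direction. If 63 ∣ n, write n = 63q. Since 63 = 7·9, n = 9·(7q), so 9 ∣ n; and since 63 = 9·7, n = 7·(9q), so 7 ∣ n.

Converse. Suppose 9 ∣ n and 7 ∣ n. Any common multiple of 9 and 7 is a multiple of their lcm; here gcd(9, 7) = 1, so lcm(9, 7) = 9·7 = 63, so 63 ∣ n.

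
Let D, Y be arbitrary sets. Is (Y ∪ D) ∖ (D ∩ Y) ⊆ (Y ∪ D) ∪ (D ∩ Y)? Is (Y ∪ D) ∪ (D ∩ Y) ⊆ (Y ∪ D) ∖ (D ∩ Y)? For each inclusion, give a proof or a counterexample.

(⊆) Let x ∈ (Y ∪ D) ∖ (D ∩ Y). Then either x ∈ D and x ∉ Y; or x ∈ Y and x ∉ D. In each case x ∈ (Y ∪ D) ∪ (D ∩ Y), so (Y ∪ D) ∖ (D ∩ Y) ⊆ (Y ∪ D) ∪ (D ∩ Y).

(⊇) This inclusion fails. Take D = {1}, Y = {1}; then 1 ∈ (Y ∪ D) ∪ (D ∩ Y) but 1 ∉ (Y ∪ D) ∖ (D ∩ Y).

(⊆) holds; (⊇) fails.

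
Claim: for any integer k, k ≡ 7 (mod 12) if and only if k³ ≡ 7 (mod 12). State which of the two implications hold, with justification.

(⟹) Suppose k ≡ 7 (mod 12). Write k = 12j + 7. Then (12j + 7)³ = 1728j³ + 3024j² + 1764j + 343 = 12(144j³ + 252j² + 147j + 28) + 7, so k³ ≡ 7 (mod 12).

(⟸) For the converse, argue contrapositively. If k ≢ 7 (mod 12), then k is congruent to one of 0, 1, 2, 3, 4, 5, 6, 8, 9, 10, 11 modulo 12, and these give k³ ≡ 0, 1, 8, 3, 4, 5, 0, 8, 9, 4, 11 respectively — never 7.

Equivalent; both directions hold.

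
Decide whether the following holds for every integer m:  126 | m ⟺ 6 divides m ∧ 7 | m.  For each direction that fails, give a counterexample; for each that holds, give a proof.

The forward direction holds; the converse fails.

(⇐) This fails: take m = 42. Both 6 ∣ 42 and 7 ∣ 42, yet 42 is not a multiple of 126 (since 42 = 0·126 + 42), so 126 ∤ 42.

(⇒) If 126 ∣ m, write m = 126q. Since 126 = 21·6, m = 6·(21q), so 6 ∣ m; and since 126 = 18·7, m = 7·(18q), so 7 ∣ m.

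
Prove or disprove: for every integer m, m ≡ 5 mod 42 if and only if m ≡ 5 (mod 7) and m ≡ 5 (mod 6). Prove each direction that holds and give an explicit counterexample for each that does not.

Equivalent; both directions hold.

(⟹) Suppose m ≡ 5 (mod 42); write m = 42j + 5. Since 7 ∣ 42, reducing mod 7 gives m ≡ 5 (mod 7); since 6 ∣ 42, reducing mod 6 gives m ≡ 5 (mod 6).

(⟸) Conversely, if m ≡ 5 (mod 7) and m ≡ 5 (mod 6), then by the Chinese remainder theorem m ≡ 5 (mod 42). This is exactly m ≡ 5 (mod 42).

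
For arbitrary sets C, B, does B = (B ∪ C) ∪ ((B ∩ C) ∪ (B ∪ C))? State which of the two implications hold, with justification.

(⟹) Let x ∈ B. Then either x ∈ B and x ∉ C; or x ∈ C ∩ B. In each case x ∈ (B ∪ C) ∪ ((B ∩ C) ∪ (B ∪ C)), so B ⊆ (B ∪ C) ∪ ((B ∩ C) ∪ (B ∪ C)).

(⟸) This inclusion fails. Take C = {1}, B = ∅; then 1 ∈ (B ∪ C) ∪ ((B ∩ C) ∪ (B ∪ C)) but 1 ∉ B.

The sets are not equal: only the forward inclusion holds.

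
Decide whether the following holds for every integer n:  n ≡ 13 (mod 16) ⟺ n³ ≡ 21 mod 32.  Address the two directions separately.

[⇐] The residues r modulo 32 with r³ ≡ 21 (mod 32) are exactly {13}, and each is ≡ 13 (mod 16).

[⇒] This fails: take n = 29. Then 29 ≡ 13 (mod 16), but 29³ = 24389 ≡ 5 (mod 32), not 21.

Not equivalent: only (⇐) holds.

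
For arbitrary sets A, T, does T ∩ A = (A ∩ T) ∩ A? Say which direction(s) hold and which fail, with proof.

The two sets are equal.

Forward inclusion. Let x ∈ T ∩ A. Then x ∈ A ∩ T, from which x ∈ (A ∩ T) ∩ A.

Reverse inclusion. Let x ∈ (A ∩ T) ∩ A. Then x ∈ A ∩ T, from which x ∈ T ∩ A.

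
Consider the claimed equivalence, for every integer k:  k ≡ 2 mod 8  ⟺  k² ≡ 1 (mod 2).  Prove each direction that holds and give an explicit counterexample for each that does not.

[⇒] This fails: take k = 2. Then 2 ≡ 2 (mod 8), but 2² = 4 ≡ 0 (mod 2), not 1.

[⇐] This fails: take k = 1. Then 1² = 1 ≡ 1 (mod 2), yet 1 ≡ 1 (mod 8), not 2.

Both directions fail.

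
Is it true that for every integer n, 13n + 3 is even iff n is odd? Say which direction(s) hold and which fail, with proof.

(⟹) Suppose 13n + 3 is even. Since 13 is odd, 13n and n have the same parity, so 13n + 3 ≡ n + 3 (mod 2). As 3 is odd, 13n + 3 is even exactly when n is odd. Thus n is odd.

(⟸) Conversely, suppose n is odd; write n = 2j + 1. Then 13n + 3 = 13·(2j + 1) + 3 = 2·13j + 16, which is even.

Both directions hold; the statement is true.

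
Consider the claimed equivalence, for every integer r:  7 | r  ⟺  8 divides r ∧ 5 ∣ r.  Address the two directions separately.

[⇒] This fails: take r = 7. Certainly 7 ∣ 7, but 8 ∤ 7.

[⇐] This fails: take r = 40. Both 8 ∣ 40 and 5 ∣ 40, yet 40 is not a multiple of 7 (since 40 = 5·7 + 5), so 7 ∤ 40.

Neither direction holds.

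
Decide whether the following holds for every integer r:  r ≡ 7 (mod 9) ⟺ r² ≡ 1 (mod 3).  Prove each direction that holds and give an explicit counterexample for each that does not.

Only the forward direction holds.

(⇒) Suppose r ≡ 7 (mod 9). Then r² ≡ 7² = 49 (mod 9), and since 3 ∣ 9, also r² ≡ 1 (mod 3).

(⇐) This fails: take r = 1. Then 1² = 1 ≡ 1 (mod 3), yet 1 ≡ 1 (mod 9), not 7.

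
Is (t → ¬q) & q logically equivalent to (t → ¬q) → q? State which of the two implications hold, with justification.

(⟹) Assume the antecedent. If q is true, (t → ¬q) → q reduces to true regardless of the other variables. If q is false, the antecedent cannot hold. Either way (t → ¬q) → q holds.

(⟸) This fails. Under q = T, t = T, the left side is false but the right side is true.

(⇒) holds; (⇐) fails.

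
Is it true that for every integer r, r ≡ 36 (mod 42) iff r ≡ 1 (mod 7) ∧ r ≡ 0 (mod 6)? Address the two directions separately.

[⇒] Suppose r ≡ 36 (mod 42); write r = 42j + 36. Since 7 ∣ 42, reducing mod 7 gives r ≡ 36 ≡ 1 (mod 7); since 6 ∣ 42, reducing mod 6 gives r ≡ 36 ≡ 0 (mod 6).

[⇐] Conversely, if r ≡ 1 (mod 7) and r ≡ 0 (mod 6), then by the Chinese remainder theorem r ≡ 36 (mod 42). This is exactly r ≡ 36 (mod 42).

Both implications hold.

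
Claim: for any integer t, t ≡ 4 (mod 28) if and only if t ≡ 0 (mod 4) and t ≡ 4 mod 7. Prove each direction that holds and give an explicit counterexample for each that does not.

Equivalent; both directions hold.

(→) Suppose t ≡ 4 (mod 28); write t = 28j + 4. Since 4 ∣ 28, reducing mod 4 gives t ≡ 4 ≡ 0 (mod 4); since 7 ∣ 28, reducing mod 7 gives t ≡ 4 (mod 7).

(←) Conversely, if t ≡ 0 (mod 4) and t ≡ 4 (mod 7), then by the Chinese remainder theorem t ≡ 4 (mod 28). This is exactly t ≡ 4 (mod 28).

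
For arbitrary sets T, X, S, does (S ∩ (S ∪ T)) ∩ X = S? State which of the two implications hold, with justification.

Reverse inclusion. This inclusion fails. Take T = ∅, X = ∅, S = {1}; then 1 ∈ S but 1 ∉ (S ∩ (S ∪ T)) ∩ X.

Forward inclusion. Let x ∈ (S ∩ (S ∪ T)) ∩ X. Then either x ∈ X ∩ S and x ∉ T; or x ∈ T ∩ X ∩ S. In each case x ∈ S, so (S ∩ (S ∪ T)) ∩ X ⊆ S.

The sets are not equal: only the forward inclusion holds.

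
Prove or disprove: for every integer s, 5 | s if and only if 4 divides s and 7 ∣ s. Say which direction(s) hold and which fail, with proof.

[⇒] This fails: take s = 5. Certainly 5 ∣ 5, but 4 ∤ 5.

[⇐] This fails: take s = 28. Both 4 ∣ 28 and 7 ∣ 28, yet 28 is not a multiple of 5 (since 28 = 5·5 + 3), so 5 ∤ 28.

(⇒) fails and (⇐) fails.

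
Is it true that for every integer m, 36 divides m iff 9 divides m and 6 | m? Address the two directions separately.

Only the forward direction holds.

Forward direction. If 36 ∣ m, write m = 36q. Since 36 = 4·9, m = 9·(4q), so 9 ∣ m; and since 36 = 6·6, m = 6·(6q), so 6 ∣ m.

Converse. This fails: take m = 18. Both 9 ∣ 18 and 6 ∣ 18, yet 18 is not a multiple of 36 (since 18 = 0·36 + 18), so 36 ∤ 18.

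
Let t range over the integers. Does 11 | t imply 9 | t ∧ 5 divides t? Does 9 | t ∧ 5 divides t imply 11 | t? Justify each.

Both directions fail.

(⇒) This fails: take t = 11. Certainly 11 ∣ 11, but 9 ∤ 11.

(⇐) This fails: take t = 45. Both 9 ∣ 45 and 5 ∣ 45, yet 45 is not a multiple of 11 (since 45 = 4·11 + 1), so 11 ∤ 45.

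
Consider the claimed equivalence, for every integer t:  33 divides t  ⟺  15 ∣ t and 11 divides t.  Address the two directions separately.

(←) Suppose 15 ∣ t and 11 ∣ t. Any common multiple of 15 and 11 is a multiple of their lcm; here gcd(15, 11) = 1, so lcm(15, 11) = 15·11 = 165, so 165 ∣ t. Since 33 ∣ 165, it follows that 33 ∣ t.

(→) This fails: take t = 33. Certainly 33 ∣ 33, but 15 ∤ 33.

(⇒) fails; (⇐) holds.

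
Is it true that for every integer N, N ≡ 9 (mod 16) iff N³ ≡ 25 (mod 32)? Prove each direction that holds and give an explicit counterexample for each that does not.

Forward direction. This fails: take N = 25. Then 25 ≡ 9 (mod 16), but 25³ = 15625 ≡ 9 (mod 32), not 25.

Converse. The residues r modulo 32 with r³ ≡ 25 (mod 32) are exactly {9}, and each is ≡ 9 (mod 16).

The forward direction fails; the converse holds.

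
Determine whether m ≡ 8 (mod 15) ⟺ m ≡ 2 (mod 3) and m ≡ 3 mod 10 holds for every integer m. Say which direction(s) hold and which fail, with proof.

(⇒) This fails: m = 8 gives 8 ≡ 8 (mod 15) but 8 ≡ 8 (mod 10), so the conjunction on the right does not hold.

(⇐) Conversely, if m ≡ 2 (mod 3) and m ≡ 3 (mod 10), then by the Chinese remainder theorem m ≡ 23 (mod 30). Since 23 ≡ 8 (mod 15) and 15 ∣ 30, we get m ≡ 8 (mod 15).

Only the reverse direction holds.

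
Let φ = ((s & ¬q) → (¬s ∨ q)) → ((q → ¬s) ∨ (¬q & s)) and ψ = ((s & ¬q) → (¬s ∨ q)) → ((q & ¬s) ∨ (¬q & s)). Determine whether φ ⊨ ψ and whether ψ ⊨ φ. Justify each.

Only the reverse direction holds.

[⇒] This fails. Under q = F, s = F, the left side is true but the right side is false.

[⇐] Assume the antecedent. If q is true, the antecedent forces (q = T, s = F), and the consequent holds there. If q is false, the consequent reduces to true regardless of the other variables. Either way the consequent holds.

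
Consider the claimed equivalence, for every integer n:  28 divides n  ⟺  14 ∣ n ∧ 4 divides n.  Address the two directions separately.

Equivalent; both directions hold.

[⇒] If 28 ∣ n, write n = 28q. Since 28 = 2·14, n = 14·(2q), so 14 ∣ n; and since 28 = 7·4, n = 4·(7q), so 4 ∣ n.

[⇐] Suppose 14 ∣ n and 4 ∣ n. Any common multiple of 14 and 4 is a multiple of their lcm; here lcm(14, 4) = 14·4/gcd(14, 4) = 56/2 = 28, so 28 ∣ n.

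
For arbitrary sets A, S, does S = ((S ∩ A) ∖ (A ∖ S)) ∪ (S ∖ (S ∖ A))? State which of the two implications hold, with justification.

The sets are not equal: only the reverse inclusion holds.

(⊇) Let x ∈ ((S ∩ A) ∖ (A ∖ S)) ∪ (S ∖ (S ∖ A)). Then x ∈ A ∩ S, from which x ∈ S.

(⊆) This inclusion fails. Take A = ∅, S = {1}; then 1 ∈ S but 1 ∉ ((S ∩ A) ∖ (A ∖ S)) ∪ (S ∖ (S ∖ A)).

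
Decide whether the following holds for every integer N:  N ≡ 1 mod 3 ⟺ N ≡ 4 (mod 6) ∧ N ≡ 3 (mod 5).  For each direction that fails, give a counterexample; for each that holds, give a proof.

Forward direction. This fails: N = 1 gives 1 ≡ 1 (mod 3) but 1 ≡ 1 (mod 6), so the conjunction on the right does not hold.

Converse. If N ≡ 4 (mod 6) and N ≡ 3 (mod 5), then by the Chinese remainder theorem N ≡ 28 (mod 30). Since 28 ≡ 1 (mod 3) and 3 ∣ 30, we get N ≡ 1 (mod 3).

Not equivalent: only (⇐) holds.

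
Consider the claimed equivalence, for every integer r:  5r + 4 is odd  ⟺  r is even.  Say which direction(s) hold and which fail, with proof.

(→) This fails: r = 7 gives 5r + 4 = 39, which is odd, but 7 is odd, not even.

(←) This also fails: r = 2 is even, but 5r + 4 = 14 is even, not odd.

Both directions fail.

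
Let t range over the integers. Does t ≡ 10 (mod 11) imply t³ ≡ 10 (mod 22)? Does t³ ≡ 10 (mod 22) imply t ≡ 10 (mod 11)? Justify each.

Only the converse holds.

(⇒) This fails: take t = 21. Then 21 ≡ 10 (mod 11), but 21³ = 9261 ≡ 21 (mod 22), not 10.

(⇐) Conversely, the residues r modulo 22 with r³ ≡ 10 (mod 22) are exactly {10}, and each is ≡ 10 (mod 11).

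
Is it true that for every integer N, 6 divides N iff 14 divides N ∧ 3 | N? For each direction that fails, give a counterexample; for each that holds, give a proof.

(⇒) fails; (⇐) holds.

(⇐) Suppose 14 ∣ N and 3 ∣ N. Any common multiple of 14 and 3 is a multiple of their lcm; here gcd(14, 3) = 1, so lcm(14, 3) = 14·3 = 42, so 42 ∣ N. Since 6 ∣ 42, it follows that 6 ∣ N.

(⇒) This fails: take N = 6. Certainly 6 ∣ 6, but 14 ∤ 6.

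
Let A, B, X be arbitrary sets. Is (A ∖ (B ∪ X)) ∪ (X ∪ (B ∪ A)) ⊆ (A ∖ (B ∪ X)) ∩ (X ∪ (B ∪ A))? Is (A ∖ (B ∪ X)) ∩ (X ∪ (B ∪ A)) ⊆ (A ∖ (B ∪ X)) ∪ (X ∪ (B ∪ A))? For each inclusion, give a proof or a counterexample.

(⊆) This inclusion fails. Take A = ∅, B = {1}, X = ∅; then 1 ∈ (A ∖ (B ∪ X)) ∪ (X ∪ (B ∪ A)) but 1 ∉ (A ∖ (B ∪ X)) ∩ (X ∪ (B ∪ A)).

(⊇) Let x ∈ (A ∖ (B ∪ X)) ∩ (X ∪ (B ∪ A)). Then x ∈ A and x ∉ B, X, from which x ∈ (A ∖ (B ∪ X)) ∪ (X ∪ (B ∪ A)).

The sets are not equal: only the reverse inclusion holds.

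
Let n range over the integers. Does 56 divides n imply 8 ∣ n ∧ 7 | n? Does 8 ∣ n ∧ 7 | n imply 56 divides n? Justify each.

(←) Suppose 8 ∣ n and 7 ∣ n. Any common multiple of 8 and 7 is a multiple of their lcm; here gcd(8, 7) = 1, so lcm(8, 7) = 8·7 = 56, so 56 ∣ n.

(→) If 56 ∣ n, write n = 56q. Since 56 = 7·8, n = 8·(7q), so 8 ∣ n; and since 56 = 8·7, n = 7·(8q), so 7 ∣ n.

Equivalent; both directions hold.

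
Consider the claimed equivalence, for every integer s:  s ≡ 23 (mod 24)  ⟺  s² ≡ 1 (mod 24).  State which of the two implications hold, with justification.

(⇒) holds; (⇐) fails.

(⟸) This fails: take s = 1. Then 1² = 1 ≡ 1 (mod 24), yet 1 ≡ 1 (mod 24), not 23.

(⟹) Suppose s ≡ 23 (mod 24). Write s = 24j + 23. Then (24j + 23)² = 576j² + 1104j + 529 = 24(24j² + 46j + 22) + 1, so s² ≡ 1 (mod 24).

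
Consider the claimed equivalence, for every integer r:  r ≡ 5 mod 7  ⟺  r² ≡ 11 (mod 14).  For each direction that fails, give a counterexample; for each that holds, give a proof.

Both directions fail.

(→) This fails: take r = 12. Then 12 ≡ 5 (mod 7), but 12² = 144 ≡ 4 (mod 14), not 11.

(←) This fails: take r = 9. Then 9² = 81 ≡ 11 (mod 14), yet 9 ≡ 2 (mod 7), not 5.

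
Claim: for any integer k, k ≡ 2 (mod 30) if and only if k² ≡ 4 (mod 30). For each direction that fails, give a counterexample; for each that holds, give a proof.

[⇒] Suppose k ≡ 2 (mod 30). Write k = 30j + 2. Then (30j + 2)² = 900j² + 120j + 4 = 30(30j² + 4j) + 4, so k² ≡ 4 (mod 30).

[⇐] This fails: take k = 8. Then 8² = 64 ≡ 4 (mod 30), yet 8 ≡ 8 (mod 30), not 2.

Only the forward direction holds.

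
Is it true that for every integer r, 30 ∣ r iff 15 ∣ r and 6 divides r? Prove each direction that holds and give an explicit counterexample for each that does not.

Both implications hold.

(⇐) Suppose 15 ∣ r and 6 ∣ r. Any common multiple of 15 and 6 is a multiple of their lcm; here lcm(15, 6) = 15·6/gcd(15, 6) = 90/3 = 30, so 30 ∣ r.

(⇒) If 30 ∣ r, write r = 30q. Since 30 = 2·15, r = 15·(2q), so 15 ∣ r; and since 30 = 5·6, r = 6·(5q), so 6 ∣ r.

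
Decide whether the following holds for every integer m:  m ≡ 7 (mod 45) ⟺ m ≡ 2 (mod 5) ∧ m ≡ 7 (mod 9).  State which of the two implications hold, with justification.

(⟸) If m ≡ 2 (mod 5) and m ≡ 7 (mod 9), then by the Chinese remainder theorem m ≡ 7 (mod 45). This is exactly m ≡ 7 (mod 45).

(⟹) Suppose m ≡ 7 (mod 45); write m = 45j + 7. Since 5 ∣ 45, reducing mod 5 gives m ≡ 7 ≡ 2 (mod 5); since 9 ∣ 45, reducing mod 9 gives m ≡ 7 (mod 9).

Equivalent; both directions hold.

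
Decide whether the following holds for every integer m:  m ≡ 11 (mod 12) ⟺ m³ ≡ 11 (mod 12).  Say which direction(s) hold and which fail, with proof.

The biconditional holds.

(←) Suppose m³ ≡ 11 (mod 12). The only residue r in {0, …, 11} with r³ ≡ 11 (mod 12) is r = 11, so m ≡ 11 (mod 12).

(→) Suppose m ≡ 11 (mod 12). Write m = 12j + 11. Then (12j + 11)³ = 1728j³ + 4752j² + 4356j + 1331 = 12(144j³ + 396j² + 363j + 110) + 11, so m³ ≡ 11 (mod 12).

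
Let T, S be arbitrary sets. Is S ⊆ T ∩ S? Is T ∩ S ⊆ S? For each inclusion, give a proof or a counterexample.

(⟹) This inclusion fails. Take T = ∅, S = {1}; then 1 ∈ S but 1 ∉ T ∩ S.

(⟸) Let x ∈ T ∩ S. Then x ∈ T ∩ S, from which x ∈ S.

(⊆) fails; (⊇) holds.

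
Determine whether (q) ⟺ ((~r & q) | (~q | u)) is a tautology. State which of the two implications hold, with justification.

Neither implication holds.

Forward direction. This fails. Under u = F, r = T, q = T, the left side is true but the right side is false.

Converse. This fails. Under u = F, r = F, q = F, the left side is false but the right side is true.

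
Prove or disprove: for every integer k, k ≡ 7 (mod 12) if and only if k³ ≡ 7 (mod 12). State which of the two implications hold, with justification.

(⟹) Suppose k ≡ 7 (mod 12). Write k = 12j + 7. Then (12j + 7)³ = 1728j³ + 3024j² + 1764j + 343 = 12(144j³ + 252j² + 147j + 28) + 7, so k³ ≡ 7 (mod 12).

(⟸) For the converse, argue contrapositively. If k ≢ 7 (mod 12), then k is congruent to one of 0, 1, 2, 3, 4, 5, 6, 8, 9, 10, 11 modulo 12, and these give k³ ≡ 0, 1, 8, 3, 4, 5, 0, 8, 9, 4, 11 respectively — never 7.

The biconditional holds.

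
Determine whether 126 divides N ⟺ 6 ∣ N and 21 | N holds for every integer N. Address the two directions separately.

Only the forward direction holds.

(→) If 126 ∣ N, write N = 126q. Since 126 = 21·6, N = 6·(21q), so 6 ∣ N; and since 126 = 6·21, N = 21·(6q), so 21 ∣ N.

(←) This fails: take N = 42. Both 6 ∣ 42 and 21 ∣ 42, yet 42 is not a multiple of 126 (since 42 = 0·126 + 42), so 126 ∤ 42.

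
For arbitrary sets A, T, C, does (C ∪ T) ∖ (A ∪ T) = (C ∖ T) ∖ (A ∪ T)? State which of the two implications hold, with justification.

The two sets are equal.

(⟹) Let x ∈ (C ∪ T) ∖ (A ∪ T). Then x ∈ C and x ∉ A, T, from which x ∈ (C ∖ T) ∖ (A ∪ T).

(⟸) Let x ∈ (C ∖ T) ∖ (A ∪ T). Then x ∈ C and x ∉ A, T, from which x ∈ (C ∪ T) ∖ (A ∪ T).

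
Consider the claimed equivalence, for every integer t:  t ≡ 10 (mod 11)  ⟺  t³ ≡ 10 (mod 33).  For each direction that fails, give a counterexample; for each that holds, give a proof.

(⟸) The residues r modulo 33 with r³ ≡ 10 (mod 33) are exactly {10}, and each is ≡ 10 (mod 11).

(⟹) This fails: take t = 21. Then 21 ≡ 10 (mod 11), but 21³ = 9261 ≡ 21 (mod 33), not 10.

Only the converse holds.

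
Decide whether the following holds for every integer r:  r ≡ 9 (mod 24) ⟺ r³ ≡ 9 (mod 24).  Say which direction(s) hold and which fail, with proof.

Equivalent; both directions hold.

(⟹) Suppose r ≡ 9 (mod 24). Write r = 24j + 9. Then (24j + 9)³ = 13824j³ + 15552j² + 5832j + 729 = 24(576j³ + 648j² + 243j + 30) + 9, so r³ ≡ 9 (mod 24).

(⟸) Conversely, suppose r³ ≡ 9 (mod 24). The only residue r in {0, …, 23} with r³ ≡ 9 (mod 24) is r = 9, so r ≡ 9 (mod 24).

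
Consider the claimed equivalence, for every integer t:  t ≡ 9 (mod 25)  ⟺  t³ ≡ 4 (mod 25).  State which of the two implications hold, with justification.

The biconditional holds.

Forward direction. Suppose t ≡ 9 (mod 25). Write t = 25j + 9. Then (25j + 9)³ = 15625j³ + 16875j² + 6075j + 729 = 25(625j³ + 675j² + 243j + 29) + 4, so t³ ≡ 4 (mod 25).

Converse. Suppose t³ ≡ 4 (mod 25). The only residue r in {0, …, 24} with r³ ≡ 4 (mod 25) is r = 9, so t ≡ 9 (mod 25).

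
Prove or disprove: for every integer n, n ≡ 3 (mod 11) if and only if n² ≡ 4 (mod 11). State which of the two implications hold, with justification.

[⇒] This fails: take n = 3. Then 3 ≡ 3 (mod 11), but 3² = 9 ≡ 9 (mod 11), not 4.

[⇐] This fails: take n = 2. Then 2² = 4 ≡ 4 (mod 11), yet 2 ≡ 2 (mod 11), not 3.

Neither direction holds.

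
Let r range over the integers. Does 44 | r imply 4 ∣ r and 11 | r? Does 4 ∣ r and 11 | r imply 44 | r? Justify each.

Equivalent; both directions hold.

(→) If 44 ∣ r, write r = 44q. Since 44 = 11·4, r = 4·(11q), so 4 ∣ r; and since 44 = 4·11, r = 11·(4q), so 11 ∣ r.

(←) Suppose 4 ∣ r and 11 ∣ r. Any common multiple of 4 and 11 is a multiple of their lcm; here gcd(4, 11) = 1, so lcm(4, 11) = 4·11 = 44, so 44 ∣ r.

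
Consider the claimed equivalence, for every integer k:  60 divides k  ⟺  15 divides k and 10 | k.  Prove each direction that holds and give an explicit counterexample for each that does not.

(→) If 60 ∣ k, write k = 60q. Since 60 = 4·15, k = 15·(4q), so 15 ∣ k; and since 60 = 6·10, k = 10·(6q), so 10 ∣ k.

(←) This fails: take k = 30. Both 15 ∣ 30 and 10 ∣ 30, yet 30 is not a multiple of 60 (since 30 = 0·60 + 30), so 60 ∤ 30.

Only the forward implication holds.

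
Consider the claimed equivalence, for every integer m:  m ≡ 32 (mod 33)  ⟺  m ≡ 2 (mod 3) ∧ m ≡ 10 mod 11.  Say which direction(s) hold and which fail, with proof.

Both implications hold.

(⇐) If m ≡ 2 (mod 3) and m ≡ 10 (mod 11), then by the Chinese remainder theorem m ≡ 32 (mod 33). This is exactly m ≡ 32 (mod 33).

(⇒) Suppose m ≡ 32 (mod 33); write m = 33j + 32. Since 3 ∣ 33, reducing mod 3 gives m ≡ 32 ≡ 2 (mod 3); since 11 ∣ 33, reducing mod 11 gives m ≡ 32 ≡ 10 (mod 11).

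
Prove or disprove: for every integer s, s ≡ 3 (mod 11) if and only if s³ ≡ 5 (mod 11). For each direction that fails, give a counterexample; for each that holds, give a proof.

Both implications hold.

Forward direction. Suppose s ≡ 3 (mod 11). Write s = 11j + 3. Then (11j + 3)³ = 1331j³ + 1089j² + 297j + 27 = 11(121j³ + 99j² + 27j + 2) + 5, so s³ ≡ 5 (mod 11).

Converse. For the converse, argue contrapositively. If s ≢ 3 (mod 11), then s is congruent to one of 0, 1, 2, 4, 5, 6, 7, 8, 9, 10 modulo 11, and these give s³ ≡ 0, 1, 8, 9, 4, 7, 2, 6, 3, 10 respectively — never 5.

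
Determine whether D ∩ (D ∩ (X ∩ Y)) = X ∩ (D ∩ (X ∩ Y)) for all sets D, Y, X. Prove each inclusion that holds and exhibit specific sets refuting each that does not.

The two sets are equal.

Reverse inclusion. Let x ∈ X ∩ (D ∩ (X ∩ Y)). Then x ∈ D ∩ Y ∩ X, from which x ∈ D ∩ (D ∩ (X ∩ Y)).

Forward inclusion. Let x ∈ D ∩ (D ∩ (X ∩ Y)). Then x ∈ D ∩ Y ∩ X, from which x ∈ X ∩ (D ∩ (X ∩ Y)).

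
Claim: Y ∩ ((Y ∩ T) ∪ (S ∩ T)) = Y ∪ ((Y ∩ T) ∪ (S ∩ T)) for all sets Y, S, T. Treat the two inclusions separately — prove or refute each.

Only the forward inclusion holds.

Forward inclusion. Let x ∈ Y ∩ ((Y ∩ T) ∪ (S ∩ T)). Then either x ∈ Y ∩ T and x ∉ S; or x ∈ Y ∩ S ∩ T. In each case x ∈ Y ∪ ((Y ∩ T) ∪ (S ∩ T)), so Y ∩ ((Y ∩ T) ∪ (S ∩ T)) ⊆ Y ∪ ((Y ∩ T) ∪ (S ∩ T)).

Reverse inclusion. This inclusion fails. Take Y = {1}, S = ∅, T = ∅; then 1 ∈ Y ∪ ((Y ∩ T) ∪ (S ∩ T)) but 1 ∉ Y ∩ ((Y ∩ T) ∪ (S ∩ T)).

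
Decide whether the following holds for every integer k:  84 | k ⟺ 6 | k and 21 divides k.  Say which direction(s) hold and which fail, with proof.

(→) If 84 ∣ k, write k = 84q. Since 84 = 14·6, k = 6·(14q), so 6 ∣ k; and since 84 = 4·21, k = 21·(4q), so 21 ∣ k.

(←) This fails: take k = 42. Both 6 ∣ 42 and 21 ∣ 42, yet 42 is not a multiple of 84 (since 42 = 0·84 + 42), so 84 ∤ 42.

The forward direction holds; the converse fails.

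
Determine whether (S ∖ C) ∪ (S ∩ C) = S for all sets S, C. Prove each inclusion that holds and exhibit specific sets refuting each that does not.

Both inclusions hold.

(⊆) Let x ∈ (S ∖ C) ∪ (S ∩ C). Then either x ∈ S and x ∉ C; or x ∈ S ∩ C. In each case x ∈ S, so (S ∖ C) ∪ (S ∩ C) ⊆ S.

(⊇) Let x ∈ S. Then either x ∈ S and x ∉ C; or x ∈ S ∩ C. In each case x ∈ (S ∖ C) ∪ (S ∩ C), so S ⊆ (S ∖ C) ∪ (S ∩ C).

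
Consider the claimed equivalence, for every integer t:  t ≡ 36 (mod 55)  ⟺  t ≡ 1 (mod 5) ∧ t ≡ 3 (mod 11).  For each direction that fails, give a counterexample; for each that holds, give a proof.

Both implications hold.

Converse. If t ≡ 1 (mod 5) and t ≡ 3 (mod 11), then by the Chinese remainder theorem t ≡ 36 (mod 55). This is exactly t ≡ 36 (mod 55).

Forward direction. Suppose t ≡ 36 (mod 55); write t = 55j + 36. Since 5 ∣ 55, reducing mod 5 gives t ≡ 36 ≡ 1 (mod 5); since 11 ∣ 55, reducing mod 11 gives t ≡ 36 ≡ 3 (mod 11).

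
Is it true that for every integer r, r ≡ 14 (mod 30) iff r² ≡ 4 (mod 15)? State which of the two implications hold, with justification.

[⇒] This fails: take r = 14. Then 14 ≡ 14 (mod 30), but 14² = 196 ≡ 1 (mod 15), not 4.

[⇐] This fails: take r = 2. Then 2² = 4 ≡ 4 (mod 15), yet 2 ≡ 2 (mod 30), not 14.

Both directions fail.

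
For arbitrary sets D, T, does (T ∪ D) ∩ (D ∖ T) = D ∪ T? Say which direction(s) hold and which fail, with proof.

(⊆) holds; (⊇) fails.

(⊇) This inclusion fails. Take D = ∅, T = {1}; then 1 ∈ D ∪ T but 1 ∉ (T ∪ D) ∩ (D ∖ T).

(⊆) Let x ∈ (T ∪ D) ∩ (D ∖ T). Then x ∈ D and x ∉ T, from which x ∈ D ∪ T.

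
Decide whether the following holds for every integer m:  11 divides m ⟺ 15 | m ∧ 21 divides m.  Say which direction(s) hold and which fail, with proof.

(⟹) This fails: take m = 11. Certainly 11 ∣ 11, but 15 ∤ 11.

(⟸) This fails: take m = 105. Both 15 ∣ 105 and 21 ∣ 105, yet 105 is not a multiple of 11 (since 105 = 9·11 + 6), so 11 ∤ 105.

Neither direction holds.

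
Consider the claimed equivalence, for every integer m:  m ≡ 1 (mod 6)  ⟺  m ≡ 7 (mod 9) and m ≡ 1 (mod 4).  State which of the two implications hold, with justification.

Converse. If m ≡ 7 (mod 9) and m ≡ 1 (mod 4), then by the Chinese remainder theorem m ≡ 25 (mod 36). Since 25 ≡ 1 (mod 6) and 6 ∣ 36, we get m ≡ 1 (mod 6).

Forward direction. This fails: m = 1 gives 1 ≡ 1 (mod 6) but 1 ≡ 1 (mod 9), so the conjunction on the right does not hold.

The forward direction fails; the converse holds.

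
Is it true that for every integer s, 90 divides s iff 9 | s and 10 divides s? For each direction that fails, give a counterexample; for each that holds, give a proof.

The biconditional holds.

[⇒] If 90 ∣ s, write s = 90q. Since 90 = 10·9, s = 9·(10q), so 9 ∣ s; and since 90 = 9·10, s = 10·(9q), so 10 ∣ s.

[⇐] Suppose 9 ∣ s and 10 ∣ s. Any common multiple of 9 and 10 is a multiple of their lcm; here gcd(9, 10) = 1, so lcm(9, 10) = 9·10 = 90, so 90 ∣ s.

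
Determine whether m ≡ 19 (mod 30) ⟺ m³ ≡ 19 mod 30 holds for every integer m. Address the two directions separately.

Converse. Suppose m³ ≡ 19 (mod 30). The only residue r in {0, …, 29} with r³ ≡ 19 (mod 30) is r = 19, so m ≡ 19 (mod 30).

Forward direction. Suppose m ≡ 19 (mod 30). Write m = 30j + 19. Then (30j + 19)³ = 27000j³ + 51300j² + 32490j + 6859 = 30(900j³ + 1710j² + 1083j + 228) + 19, so m³ ≡ 19 (mod 30).

The biconditional holds.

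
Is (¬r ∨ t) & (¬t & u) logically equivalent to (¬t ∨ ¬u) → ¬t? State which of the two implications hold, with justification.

Forward direction. Assume the antecedent. If t is true, the antecedent cannot hold. If t is false, (¬t ∨ ¬u) → ¬t reduces to true regardless of the other variables. Either way (¬t ∨ ¬u) → ¬t holds.

Converse. This fails. Under t = F, r = F, u = F, the left side is false but the right side is true.

The forward direction holds; the converse fails.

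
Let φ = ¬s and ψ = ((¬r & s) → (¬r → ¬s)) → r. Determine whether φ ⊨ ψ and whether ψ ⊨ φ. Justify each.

Neither direction holds.

Forward direction. This fails. Under r = F, s = F, the left side is true but the right side is false.

Converse. This fails. Under r = F, s = T, the left side is false but the right side is true.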